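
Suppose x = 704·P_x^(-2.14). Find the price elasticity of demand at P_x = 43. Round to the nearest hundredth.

For a Cobb–Douglas (constant-elasticity) form x = A·P_x^α·…, the elasticity with respect to P_x equals the exponent α at every point.
Here the exponent on P_x is -2.14, so the price elasticity of demand is -2.14.

-2.14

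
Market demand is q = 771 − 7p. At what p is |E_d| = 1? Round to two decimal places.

For linear demand q = a − bp, E = −bp/(a − bp). |E| = 1 ⇒ bp = a − bp ⇒ p = a/(2b).
p = 771/(2·7) ≈ 55.07.

55.07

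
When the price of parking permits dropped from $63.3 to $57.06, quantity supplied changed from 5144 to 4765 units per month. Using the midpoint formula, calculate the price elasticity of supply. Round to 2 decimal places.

%Δq = (4765 − 5144)/[(5144 + 4765)/2] = -379/4954.5 ≈ -0.0765.
%ΔP = (57.06 − 63.3)/[(63.3 + 57.06)/2] = -6.24/60.18 ≈ -0.1037.
Arc elasticity E = %Δq/%ΔP ≈ -0.0765/-0.1037 ≈ 0.74.
|E| < 1: supply is inelastic over this range.

0.74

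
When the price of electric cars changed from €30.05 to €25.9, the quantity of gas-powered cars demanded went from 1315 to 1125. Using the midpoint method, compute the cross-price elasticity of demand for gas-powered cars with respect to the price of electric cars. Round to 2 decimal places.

%ΔQ_x = (1125 − 1315)/[(1315+1125)/2] = -190/1220 ≈ -0.1557.
%ΔP_y = (25.9 − 30.05)/[(30.05+25.9)/2] ≈ -0.1483.
E_xy = -0.1557/-0.1483 ≈ 1.05.
E_xy > 0, so gas-powered cars and electric cars are substitutes.

1.05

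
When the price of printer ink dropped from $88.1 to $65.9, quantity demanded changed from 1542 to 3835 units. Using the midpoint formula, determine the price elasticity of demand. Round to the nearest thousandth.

-2.958

%Δq = (3835 − 1542)/[(1542 + 3835)/2] = 2293/2688.5 ≈ 0.8529.
%ΔP = (65.9 − 88.1)/[(88.1 + 65.9)/2] = -22.2/77 ≈ -0.2883.
Arc elasticity E = %Δq/%ΔP ≈ 0.8529/-0.2883 ≈ -2.958.
|E| > 1: demand is elastic over this range.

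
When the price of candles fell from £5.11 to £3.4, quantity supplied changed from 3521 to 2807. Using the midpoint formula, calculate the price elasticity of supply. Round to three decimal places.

0.562

%Δq = (2807 − 3521)/[(3521 + 2807)/2] = -714/3164 ≈ -0.2257.
%ΔP = (3.4 − 5.11)/[(5.11 + 3.4)/2] = -1.71/4.255 ≈ -0.4019.
Arc elasticity E = %Δq/%ΔP ≈ -0.2257/-0.4019 ≈ 0.562.
|E| < 1: supply is inelastic over this range.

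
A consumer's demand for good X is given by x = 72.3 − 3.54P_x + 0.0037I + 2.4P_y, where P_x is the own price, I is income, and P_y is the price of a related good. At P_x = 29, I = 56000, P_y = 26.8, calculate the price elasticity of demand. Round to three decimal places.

-0.426

First evaluate x: 72.3 − 3.54(29) + 0.0037(56000) + 2.4(26.8) = 72.3 − 102.66 + 207.2 + 64.32 = 241.16.
∂x/∂P_x = −3.54, so E_p = (−3.54)·(29/241.16) ≈ -0.426.
|E_p| < 1: demand is inelastic.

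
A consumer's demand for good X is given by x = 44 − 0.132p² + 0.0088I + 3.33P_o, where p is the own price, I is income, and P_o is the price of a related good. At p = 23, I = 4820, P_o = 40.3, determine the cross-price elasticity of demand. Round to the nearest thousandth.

0.890

First evaluate x: 44 − 0.132(23)² + 0.0088(4820) + 3.33(40.3) = 44 − 69.828 + 42.416 + 134.199 = 150.787.
∂x/∂P_o = +3.33, so E_xy = 3.33·(40.3/150.787) ≈ 0.890.
E_xy > 0: the goods are substitutes.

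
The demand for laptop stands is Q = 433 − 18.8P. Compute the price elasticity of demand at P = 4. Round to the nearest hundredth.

-0.21

At P = 4, Q = 357.8.
dQ/dP = −18.8.
Point elasticity E = (dQ/dP)·(P/Q) = -18.8 × 4/357.8 ≈ -0.21.
|E| < 1, so demand is inelastic at this price.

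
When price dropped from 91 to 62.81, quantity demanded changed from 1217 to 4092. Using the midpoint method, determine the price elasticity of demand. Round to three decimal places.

-2.955

%ΔQ = (4092 − 1217)/[(1217 + 4092)/2] = 2875/2654.5 ≈ 1.0831.
%ΔP = (62.81 − 91)/[(91 + 62.81)/2] = -28.19/76.905 ≈ -0.3666.
Arc elasticity E = %ΔQ/%ΔP ≈ 1.0831/-0.3666 ≈ -2.955.
|E| > 1: demand is elastic over this range.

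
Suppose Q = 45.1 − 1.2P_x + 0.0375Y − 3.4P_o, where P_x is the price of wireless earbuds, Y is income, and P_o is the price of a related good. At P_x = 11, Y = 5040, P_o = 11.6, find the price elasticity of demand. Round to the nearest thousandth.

Evaluating quantity at (P_x, Y, P_o) gives Q = 45.1 − 1.2(11) + 0.0375(5040) − 3.4(11.6) = 45.1 − 13.2 + 189 − 39.44 = 181.46.
∂Q/∂P_x = −1.2, so E_p = (−1.2)·(11/181.46) ≈ -0.073.
|E_p| < 1: demand is inelastic.

-0.073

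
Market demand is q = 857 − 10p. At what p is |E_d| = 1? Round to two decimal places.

For linear demand q = a − bp, E = −bp/(a − bp). |E| = 1 ⇒ bp = a − bp ⇒ p = a/(2b).
p = 857/(2·10) = 42.85.

42.85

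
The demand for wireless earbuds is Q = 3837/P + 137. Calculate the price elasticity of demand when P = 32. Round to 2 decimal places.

At P = 32, Q = 256.9063.
dQ/dP = −3837/P² = −3.7471.
Point elasticity E = (dQ/dP)·(P/Q) = -3.7471 × 32/256.9063 ≈ -0.47.
|E| < 1, so demand is inelastic at this price.

-0.47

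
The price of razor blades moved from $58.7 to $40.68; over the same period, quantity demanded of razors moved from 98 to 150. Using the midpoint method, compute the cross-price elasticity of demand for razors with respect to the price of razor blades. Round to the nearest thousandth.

-1.156

%ΔQ_x = (150 − 98)/[(98+150)/2] = 52/124 ≈ 0.4194.
%ΔP_y = (40.68 − 58.7)/[(58.7+40.68)/2] ≈ -0.3626.
E_xy = 0.4194/-0.3626 ≈ -1.156.
E_xy < 0, so razors and razor blades are complements.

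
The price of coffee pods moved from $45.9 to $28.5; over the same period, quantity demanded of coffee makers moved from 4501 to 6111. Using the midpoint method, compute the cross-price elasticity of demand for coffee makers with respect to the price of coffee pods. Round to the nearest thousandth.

%ΔQ_x = (6111 − 4501)/[(4501+6111)/2] = 1610/5306 ≈ 0.3034.
%ΔP_y = (28.5 − 45.9)/[(45.9+28.5)/2] ≈ -0.4677.
E_xy = 0.3034/-0.4677 ≈ -0.649.
E_xy < 0, so coffee makers and coffee pods are complements.

-0.649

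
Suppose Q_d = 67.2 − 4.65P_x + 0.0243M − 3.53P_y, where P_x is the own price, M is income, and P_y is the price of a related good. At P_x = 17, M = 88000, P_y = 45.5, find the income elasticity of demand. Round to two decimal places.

At the given point, Q_d = 67.2 − 4.65(17) + 0.0243(88000) − 3.53(45.5) = 67.2 − 79.05 + 2138.4 − 160.615 = 1965.935.
∂Q_d/∂M = +0.0243, so E_I = 0.0243·(88000/1965.935) ≈ 1.09.
E_I > 1: normal good (luxury).

1.09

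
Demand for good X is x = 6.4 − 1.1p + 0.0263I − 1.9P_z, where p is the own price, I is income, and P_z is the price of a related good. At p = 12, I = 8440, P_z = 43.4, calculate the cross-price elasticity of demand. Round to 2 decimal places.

Substituting, x = 6.4 − 1.1(12) + 0.0263(8440) − 1.9(43.4) = 6.4 − 13.2 + 221.972 − 82.46 = 132.712.
∂x/∂P_z = −1.9, so E_xy = -1.9·(43.4/132.712) ≈ -0.62.
E_xy < 0: the goods are complements.

-0.62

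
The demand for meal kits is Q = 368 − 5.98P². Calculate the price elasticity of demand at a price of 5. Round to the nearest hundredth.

-1.37

At P = 5, Q = 218.5.
dQ/dP = −2·5.98·P = −59.8.
Point elasticity E = (dQ/dP)·(P/Q) = -59.8 × 5/218.5 ≈ -1.37.
|E| > 1, so demand is elastic at this price.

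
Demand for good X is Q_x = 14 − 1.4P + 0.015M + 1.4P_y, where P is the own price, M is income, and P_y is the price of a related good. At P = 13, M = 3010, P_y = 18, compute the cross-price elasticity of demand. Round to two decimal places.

0.38

Substituting, Q_x = 14 − 1.4(13) + 0.015(3010) + 1.4(18) = 14 − 18.2 + 45.15 + 25.2 = 66.15.
∂Q_x/∂P_y = +1.4, so E_xy = 1.4·(18/66.15) ≈ 0.38.
E_xy > 0: the goods are substitutes.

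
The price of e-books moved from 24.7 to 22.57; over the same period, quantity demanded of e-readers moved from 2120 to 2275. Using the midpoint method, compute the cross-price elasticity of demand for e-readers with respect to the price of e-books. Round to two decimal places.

%ΔQ_x = (2275 − 2120)/[(2120+2275)/2] = 155/2197.5 ≈ 0.0705.
%ΔP_y = (22.57 − 24.7)/[(24.7+22.57)/2] ≈ -0.0901.
E_xy = 0.0705/-0.0901 ≈ -0.78.
E_xy < 0, so e-readers and e-books are complements.

-0.78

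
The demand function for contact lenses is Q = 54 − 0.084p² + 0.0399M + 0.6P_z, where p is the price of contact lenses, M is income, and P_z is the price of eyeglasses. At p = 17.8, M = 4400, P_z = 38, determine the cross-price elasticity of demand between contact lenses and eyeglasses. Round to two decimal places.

0.10

Q = 54 − 0.084(17.8)² + 0.0399(4400) + 0.6(38) = 54 − 26.6146 + 175.56 + 22.8 = 225.7454.
∂Q/∂P_z = +0.6, so E_xy = 0.6·(38/225.7454) ≈ 0.10.
E_xy > 0: the goods are substitutes.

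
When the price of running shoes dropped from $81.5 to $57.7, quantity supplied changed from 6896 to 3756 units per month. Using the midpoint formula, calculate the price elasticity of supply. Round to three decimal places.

%Δq = (3756 − 6896)/[(6896 + 3756)/2] = -3140/5326 ≈ -0.5896.
%ΔP = (57.7 − 81.5)/[(81.5 + 57.7)/2] = -23.8/69.6 ≈ -0.3420.
Arc elasticity E = %Δq/%ΔP ≈ -0.5896/-0.3420 ≈ 1.724.
|E| > 1: supply is elastic over this range.

1.724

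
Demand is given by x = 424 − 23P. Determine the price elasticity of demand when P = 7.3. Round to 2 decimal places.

At P = 7.3, x = 256.1.
dx/dP = −23.
Point elasticity E = (dx/dP)·(P/x) = -23 × 7.3/256.1 ≈ -0.66.
|E| < 1, so demand is inelastic at this price.

-0.66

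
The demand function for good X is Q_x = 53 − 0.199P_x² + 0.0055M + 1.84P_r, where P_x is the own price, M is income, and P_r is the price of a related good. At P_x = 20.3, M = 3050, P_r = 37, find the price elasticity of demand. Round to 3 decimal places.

-2.937

At the given point, Q_x = 53 − 0.199(20.3)² + 0.0055(3050) + 1.84(37) = 53 − 82.0059 + 16.775 + 68.08 = 55.8491.
∂Q_x/∂P_x = −2·0.199·P_x = -8.0794, so E_p = -8.0794·(20.3/55.8491) ≈ -2.937.
|E_p| > 1: demand is elastic.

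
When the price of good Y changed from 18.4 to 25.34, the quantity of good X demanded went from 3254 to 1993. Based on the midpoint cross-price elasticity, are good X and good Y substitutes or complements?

complements

%ΔQ_x = (1993 − 3254)/[(3254+1993)/2] = -1261/2623.5 ≈ -0.4807.
%ΔP_y = (25.34 − 18.4)/[(18.4+25.34)/2] ≈ 0.3173.
E_xy = -0.4807/0.3173 ≈ -1.515.
E_xy < 0, so the goods are complements.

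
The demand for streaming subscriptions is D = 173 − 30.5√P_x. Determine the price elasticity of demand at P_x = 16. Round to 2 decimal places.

At P_x = 16, D = 51.
dD/dP_x = −30.5/(2√P_x) = −30.5/(2·4).
Point elasticity E = (dD/dP_x)·(P_x/D) = -3.8125 × 16/51 ≈ -1.20.
|E| > 1, so demand is elastic at this price.

-1.20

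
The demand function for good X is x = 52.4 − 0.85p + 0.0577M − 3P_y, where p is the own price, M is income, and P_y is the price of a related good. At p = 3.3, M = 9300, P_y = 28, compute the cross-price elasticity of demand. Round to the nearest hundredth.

-0.17

Evaluating quantity at (p, M, P_y) gives x = 52.4 − 0.85(3.3) + 0.0577(9300) − 3(28) = 52.4 − 2.805 + 536.61 − 84 = 502.205.
∂x/∂P_y = −3, so E_xy = -3·(28/502.205) ≈ -0.17.
E_xy < 0: the goods are complements.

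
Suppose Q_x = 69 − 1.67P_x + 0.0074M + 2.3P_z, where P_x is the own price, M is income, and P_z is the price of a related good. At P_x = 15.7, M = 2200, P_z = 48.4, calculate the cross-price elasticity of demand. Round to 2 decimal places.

Evaluating quantity at (P_x, M, P_z) gives Q_x = 69 − 1.67(15.7) + 0.0074(2200) + 2.3(48.4) = 69 − 26.219 + 16.28 + 111.32 = 170.381.
∂Q_x/∂P_z = +2.3, so E_xy = 2.3·(48.4/170.381) ≈ 0.65.
E_xy > 0: the goods are substitutes.

0.65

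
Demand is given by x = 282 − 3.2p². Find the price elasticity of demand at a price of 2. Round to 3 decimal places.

-0.095

At p = 2, x = 269.2.
dx/dp = −2·3.2·p = −12.8.
Point elasticity E = (dx/dp)·(p/x) = -12.8 × 2/269.2 ≈ -0.095.
|E| < 1, so demand is inelastic at this price.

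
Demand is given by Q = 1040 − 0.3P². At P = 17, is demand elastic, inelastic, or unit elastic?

inelastic

At P = 17, Q = 953.3.
dQ/dP = −2·0.3·P = −10.2.
Point elasticity E = (dQ/dP)·(P/Q) = -10.2 × 17/953.3 ≈ -0.182.
|E| ≈ 0.182 < 1, so demand is inelastic.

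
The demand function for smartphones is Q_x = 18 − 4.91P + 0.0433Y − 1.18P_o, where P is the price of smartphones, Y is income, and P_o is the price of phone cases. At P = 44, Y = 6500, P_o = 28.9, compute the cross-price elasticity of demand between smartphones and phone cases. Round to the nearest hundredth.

-0.69

At the given point, Q_x = 18 − 4.91(44) + 0.0433(6500) − 1.18(28.9) = 18 − 216.04 + 281.45 − 34.102 = 49.308.
∂Q_x/∂P_o = −1.18, so E_xy = -1.18·(28.9/49.308) ≈ -0.69.
E_xy < 0: the goods are complements.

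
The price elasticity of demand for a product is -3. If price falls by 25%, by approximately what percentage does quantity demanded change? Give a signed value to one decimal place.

%ΔQ ≈ E × %ΔP = (-3) × (-25%) = 75.0%.

75.0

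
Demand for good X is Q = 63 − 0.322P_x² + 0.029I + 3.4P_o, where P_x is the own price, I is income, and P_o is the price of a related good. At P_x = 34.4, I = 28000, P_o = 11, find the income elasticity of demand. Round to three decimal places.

Substituting, Q = 63 − 0.322(34.4)² + 0.029(28000) + 3.4(11) = 63 − 381.0419 + 812 + 37.4 = 531.3581.
∂Q/∂I = +0.029, so E_I = 0.029·(28000/531.3581) ≈ 1.528.
E_I > 1: normal good (luxury).

1.528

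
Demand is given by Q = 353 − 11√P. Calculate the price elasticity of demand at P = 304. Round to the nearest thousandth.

-0.595

At P = 304, Q = 161.2084.
dQ/dP = −11/(2√P) = −11/(2·17.4356).
Point elasticity E = (dQ/dP)·(P/Q) = -0.3154 × 304/161.2084 ≈ -0.595.
|E| < 1, so demand is inelastic at this price.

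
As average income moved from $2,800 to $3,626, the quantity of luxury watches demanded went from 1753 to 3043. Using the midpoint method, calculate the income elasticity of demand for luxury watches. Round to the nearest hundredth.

%ΔQ = (3043 − 1753)/[(1753+3043)/2] = 1290/2398 ≈ 0.5379.
%ΔI = (3,626 − 2,800)/[(2,800+3,626)/2] = 826/3213 ≈ 0.2571.
E_I = %ΔQ/%ΔI ≈ 2.09.
E_I > 1: normal good (luxury).

2.09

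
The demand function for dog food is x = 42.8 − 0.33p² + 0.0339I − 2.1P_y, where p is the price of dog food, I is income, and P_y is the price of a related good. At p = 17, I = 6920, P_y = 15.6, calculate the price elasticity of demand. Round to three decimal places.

At the given point, x = 42.8 − 0.33(17)² + 0.0339(6920) − 2.1(15.6) = 42.8 − 95.37 + 234.588 − 32.76 = 149.258.
∂x/∂p = −2·0.33·p = -11.22, so E_p = -11.22·(17/149.258) ≈ -1.278.
|E_p| > 1: demand is elastic.

-1.278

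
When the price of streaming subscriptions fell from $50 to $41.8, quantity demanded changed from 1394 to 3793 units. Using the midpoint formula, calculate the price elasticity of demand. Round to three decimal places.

-5.178

%Δq = (3793 − 1394)/[(1394 + 3793)/2] = 2399/2593.5 ≈ 0.9250.
%ΔP = (41.8 − 50)/[(50 + 41.8)/2] = -8.2/45.9 ≈ -0.1786.
Arc elasticity E = %Δq/%ΔP ≈ 0.9250/-0.1786 ≈ -5.178.
|E| > 1: demand is elastic over this range.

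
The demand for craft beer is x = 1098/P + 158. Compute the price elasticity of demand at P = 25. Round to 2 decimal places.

At P = 25, x = 201.92.
dx/dP = −1098/P² = −1.7568.
Point elasticity E = (dx/dP)·(P/x) = -1.7568 × 25/201.92 ≈ -0.22.
|E| < 1, so demand is inelastic at this price.

-0.22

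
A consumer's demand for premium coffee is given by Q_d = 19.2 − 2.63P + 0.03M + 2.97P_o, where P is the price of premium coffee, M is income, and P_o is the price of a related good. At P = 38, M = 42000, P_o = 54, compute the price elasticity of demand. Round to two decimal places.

-0.07

Q_d = 19.2 − 2.63(38) + 0.03(42000) + 2.97(54) = 19.2 − 99.94 + 1260 + 160.38 = 1339.64.
∂Q_d/∂P = −2.63, so E_p = (−2.63)·(38/1339.64) ≈ -0.07.
|E_p| < 1: demand is inelastic.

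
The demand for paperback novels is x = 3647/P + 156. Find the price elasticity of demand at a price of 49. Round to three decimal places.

-0.323

At P = 49, x = 230.4286.
dx/dP = −3647/P² = −1.519.
Point elasticity E = (dx/dP)·(P/x) = -1.519 × 49/230.4286 ≈ -0.323.
|E| < 1, so demand is inelastic at this price.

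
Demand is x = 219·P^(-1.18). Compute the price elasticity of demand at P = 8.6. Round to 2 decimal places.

-1.18

For a Cobb–Douglas (constant-elasticity) form x = A·P^α·…, the elasticity with respect to P equals the exponent α at every point.
Here the exponent on P is -1.18, so the price elasticity of demand is -1.18.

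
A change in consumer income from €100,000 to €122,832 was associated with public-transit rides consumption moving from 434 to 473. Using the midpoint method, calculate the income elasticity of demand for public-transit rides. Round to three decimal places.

0.420

%ΔQ = (473 − 434)/[(434+473)/2] = 39/453.5 ≈ 0.0860.
%ΔI = (122,832 − 100,000)/[(100,000+122,832)/2] = 22832/111416 ≈ 0.2049.
E_I = %ΔQ/%ΔI ≈ 0.420.
E_I ∈ (0,1): normal good (necessity).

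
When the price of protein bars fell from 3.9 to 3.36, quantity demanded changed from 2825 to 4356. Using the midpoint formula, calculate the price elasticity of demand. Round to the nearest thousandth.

-2.866

%ΔQ = (4356 − 2825)/[(2825 + 4356)/2] = 1531/3590.5 ≈ 0.4264.
%Δp = (3.36 − 3.9)/[(3.9 + 3.36)/2] = -0.54/3.63 ≈ -0.1488.
Arc elasticity E = %ΔQ/%Δp ≈ 0.4264/-0.1488 ≈ -2.866.
|E| > 1: demand is elastic over this range.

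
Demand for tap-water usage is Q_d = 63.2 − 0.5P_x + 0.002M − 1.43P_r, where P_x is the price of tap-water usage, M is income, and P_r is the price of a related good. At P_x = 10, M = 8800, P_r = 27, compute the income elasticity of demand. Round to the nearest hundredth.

Evaluating quantity at (P_x, M, P_r) gives Q_d = 63.2 − 0.5(10) + 0.002(8800) − 1.43(27) = 63.2 − 5 + 17.6 − 38.61 = 37.19.
∂Q_d/∂M = +0.002, so E_I = 0.002·(8800/37.19) ≈ 0.47.
E_I ∈ (0,1): normal good (necessity).

0.47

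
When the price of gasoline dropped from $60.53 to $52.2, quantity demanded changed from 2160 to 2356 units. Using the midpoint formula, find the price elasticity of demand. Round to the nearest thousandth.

%Δq = (2356 − 2160)/[(2160 + 2356)/2] = 196/2258 ≈ 0.0868.
%Δp = (52.2 − 60.53)/[(60.53 + 52.2)/2] = -8.33/56.365 ≈ -0.1478.
Arc elasticity E = %Δq/%Δp ≈ 0.0868/-0.1478 ≈ -0.587.
|E| < 1: demand is inelastic over this range.

-0.587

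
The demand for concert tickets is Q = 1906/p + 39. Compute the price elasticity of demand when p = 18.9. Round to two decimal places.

At p = 18.9, Q = 139.8466.
dQ/dp = −1906/p² = −5.3358.
Point elasticity E = (dQ/dp)·(p/Q) = -5.3358 × 18.9/139.8466 ≈ -0.72.
|E| < 1, so demand is inelastic at this price.

-0.72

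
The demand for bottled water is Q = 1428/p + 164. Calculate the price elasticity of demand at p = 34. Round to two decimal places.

At p = 34, Q = 206.
dQ/dp = −1428/p² = −1.2353.
Point elasticity E = (dQ/dp)·(p/Q) = -1.2353 × 34/206 ≈ -0.20.
|E| < 1, so demand is inelastic at this price.

-0.20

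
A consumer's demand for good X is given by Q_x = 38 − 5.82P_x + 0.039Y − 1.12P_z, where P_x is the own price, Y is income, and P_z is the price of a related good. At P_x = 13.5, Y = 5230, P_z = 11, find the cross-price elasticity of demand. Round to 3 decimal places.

-0.082

At the given point, Q_x = 38 − 5.82(13.5) + 0.039(5230) − 1.12(11) = 38 − 78.57 + 203.97 − 12.32 = 151.08.
∂Q_x/∂P_z = −1.12, so E_xy = -1.12·(11/151.08) ≈ -0.082.
E_xy < 0: the goods are complements.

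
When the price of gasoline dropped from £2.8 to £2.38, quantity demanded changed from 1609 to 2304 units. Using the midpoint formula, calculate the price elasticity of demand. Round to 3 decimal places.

-2.191

%Δq = (2304 − 1609)/[(1609 + 2304)/2] = 695/1956.5 ≈ 0.3552.
%ΔP = (2.38 − 2.8)/[(2.8 + 2.38)/2] = -0.42/2.59 ≈ -0.1622.
Arc elasticity E = %Δq/%ΔP ≈ 0.3552/-0.1622 ≈ -2.191.
|E| > 1: demand is elastic over this range.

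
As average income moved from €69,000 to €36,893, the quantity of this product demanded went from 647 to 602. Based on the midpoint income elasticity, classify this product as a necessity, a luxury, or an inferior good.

necessity

%ΔQ = (602 − 647)/[(647+602)/2] = -45/624.5 ≈ -0.0721.
%ΔI = (36,893 − 69,000)/[(69,000+36,893)/2] = -32107/52946.5 ≈ -0.6064.
E_I = %ΔQ/%ΔI ≈ 0.119.
E_I ∈ (0,1): normal good (necessity).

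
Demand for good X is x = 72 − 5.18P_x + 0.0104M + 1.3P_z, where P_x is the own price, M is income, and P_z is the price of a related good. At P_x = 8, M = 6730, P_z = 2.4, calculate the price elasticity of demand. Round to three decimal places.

-0.400

Substituting, x = 72 − 5.18(8) + 0.0104(6730) + 1.3(2.4) = 72 − 41.44 + 69.992 + 3.12 = 103.672.
∂x/∂P_x = −5.18, so E_p = (−5.18)·(8/103.672) ≈ -0.400.
|E_p| < 1: demand is inelastic.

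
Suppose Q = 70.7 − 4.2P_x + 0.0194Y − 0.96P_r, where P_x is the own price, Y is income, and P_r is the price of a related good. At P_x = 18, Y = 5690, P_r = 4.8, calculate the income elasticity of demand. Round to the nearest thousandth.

Substituting, Q = 70.7 − 4.2(18) + 0.0194(5690) − 0.96(4.8) = 70.7 − 75.6 + 110.386 − 4.608 = 100.878.
∂Q/∂Y = +0.0194, so E_I = 0.0194·(5690/100.878) ≈ 1.094.
E_I > 1: normal good (luxury).

1.094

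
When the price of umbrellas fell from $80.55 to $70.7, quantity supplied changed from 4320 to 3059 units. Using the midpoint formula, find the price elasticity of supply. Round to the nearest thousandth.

%ΔQ = (3059 − 4320)/[(4320 + 3059)/2] = -1261/3689.5 ≈ -0.3418.
%Δp = (70.7 − 80.55)/[(80.55 + 70.7)/2] = -9.85/75.625 ≈ -0.1302.
Arc elasticity E = %ΔQ/%Δp ≈ -0.3418/-0.1302 ≈ 2.624.
|E| > 1: supply is elastic over this range.

2.624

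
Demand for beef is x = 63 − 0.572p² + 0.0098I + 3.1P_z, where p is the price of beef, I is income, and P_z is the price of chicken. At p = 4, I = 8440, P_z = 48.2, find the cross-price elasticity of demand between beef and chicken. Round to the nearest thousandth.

At the given point, x = 63 − 0.572(4)² + 0.0098(8440) + 3.1(48.2) = 63 − 9.152 + 82.712 + 149.42 = 285.98.
∂x/∂P_z = +3.1, so E_xy = 3.1·(48.2/285.98) ≈ 0.522.
E_xy > 0: the goods are substitutes.

0.522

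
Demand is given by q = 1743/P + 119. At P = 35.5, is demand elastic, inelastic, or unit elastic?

At P = 35.5, q = 168.0986.
dq/dP = −1743/P² = −1.3831.
Point elasticity E = (dq/dP)·(P/q) = -1.3831 × 35.5/168.0986 ≈ -0.292.
|E| ≈ 0.292 < 1, so demand is inelastic.

inelastic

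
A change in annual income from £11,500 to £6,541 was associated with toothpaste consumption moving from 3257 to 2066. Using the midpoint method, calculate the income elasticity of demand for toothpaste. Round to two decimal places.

0.81

%ΔQ = (2066 − 3257)/[(3257+2066)/2] = -1191/2661.5 ≈ -0.4475.
%ΔI = (6,541 − 11,500)/[(11,500+6,541)/2] = -4959/9020.5 ≈ -0.5497.
E_I = %ΔQ/%ΔI ≈ 0.81.
E_I ∈ (0,1): normal good (necessity).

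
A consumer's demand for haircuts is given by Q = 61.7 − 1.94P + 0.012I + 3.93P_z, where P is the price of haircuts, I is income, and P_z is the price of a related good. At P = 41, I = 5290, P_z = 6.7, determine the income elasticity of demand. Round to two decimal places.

Evaluating quantity at (P, I, P_z) gives Q = 61.7 − 1.94(41) + 0.012(5290) + 3.93(6.7) = 61.7 − 79.54 + 63.48 + 26.331 = 71.971.
∂Q/∂I = +0.012, so E_I = 0.012·(5290/71.971) ≈ 0.88.
E_I ∈ (0,1): normal good (necessity).

0.88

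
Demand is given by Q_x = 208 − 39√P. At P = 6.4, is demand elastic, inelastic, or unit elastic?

At P = 6.4, Q_x = 109.3369.
dQ_x/dP = −39/(2√P) = −39/(2·2.5298).
Point elasticity E = (dQ_x/dP)·(P/Q_x) = -7.7081 × 6.4/109.3369 ≈ -0.451.
|E| ≈ 0.451 < 1, so demand is inelastic.

inelastic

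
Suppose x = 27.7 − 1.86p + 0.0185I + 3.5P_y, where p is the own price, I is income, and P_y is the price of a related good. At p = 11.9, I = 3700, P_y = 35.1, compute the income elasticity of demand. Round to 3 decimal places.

0.348

First evaluate x: 27.7 − 1.86(11.9) + 0.0185(3700) + 3.5(35.1) = 27.7 − 22.134 + 68.45 + 122.85 = 196.866.
∂x/∂I = +0.0185, so E_I = 0.0185·(3700/196.866) ≈ 0.348.
E_I ∈ (0,1): normal good (necessity).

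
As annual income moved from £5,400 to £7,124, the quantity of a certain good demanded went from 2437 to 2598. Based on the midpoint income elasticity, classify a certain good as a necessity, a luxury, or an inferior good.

%ΔQ = (2598 − 2437)/[(2437+2598)/2] = 161/2517.5 ≈ 0.0640.
%ΔI = (7,124 − 5,400)/[(5,400+7,124)/2] = 1724/6262 ≈ 0.2753.
E_I = %ΔQ/%ΔI ≈ 0.232.
E_I ∈ (0,1): normal good (necessity).

necessity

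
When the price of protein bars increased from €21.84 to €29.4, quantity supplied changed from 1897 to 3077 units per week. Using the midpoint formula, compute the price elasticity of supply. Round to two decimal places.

1.61

%Δq = (3077 − 1897)/[(1897 + 3077)/2] = 1180/2487 ≈ 0.4745.
%ΔP = (29.4 − 21.84)/[(21.84 + 29.4)/2] = 7.56/25.62 ≈ 0.2951.
Arc elasticity E = %Δq/%ΔP ≈ 0.4745/0.2951 ≈ 1.61.
|E| > 1: supply is elastic over this range.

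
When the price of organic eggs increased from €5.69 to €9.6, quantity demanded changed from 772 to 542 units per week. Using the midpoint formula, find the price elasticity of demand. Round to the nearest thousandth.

-0.684

%ΔQ = (542 − 772)/[(772 + 542)/2] = -230/657 ≈ -0.3501.
%Δp = (9.6 − 5.69)/[(5.69 + 9.6)/2] = 3.91/7.645 ≈ 0.5114.
Arc elasticity E = %ΔQ/%Δp ≈ -0.3501/0.5114 ≈ -0.684.
|E| < 1: demand is inelastic over this range.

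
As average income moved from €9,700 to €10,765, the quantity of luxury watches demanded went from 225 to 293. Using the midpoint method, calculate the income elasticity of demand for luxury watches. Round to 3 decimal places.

%ΔQ = (293 − 225)/[(225+293)/2] = 68/259 ≈ 0.2625.
%ΔI = (10,765 − 9,700)/[(9,700+10,765)/2] = 1065/10232.5 ≈ 0.1041.
E_I = %ΔQ/%ΔI ≈ 2.523.
E_I > 1: normal good (luxury).

2.523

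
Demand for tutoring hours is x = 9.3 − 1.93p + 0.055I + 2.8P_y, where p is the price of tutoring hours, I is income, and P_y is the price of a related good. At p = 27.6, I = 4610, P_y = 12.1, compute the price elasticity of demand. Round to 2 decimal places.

x = 9.3 − 1.93(27.6) + 0.055(4610) + 2.8(12.1) = 9.3 − 53.268 + 253.55 + 33.88 = 243.462.
∂x/∂p = −1.93, so E_p = (−1.93)·(27.6/243.462) ≈ -0.22.
|E_p| < 1: demand is inelastic.

-0.22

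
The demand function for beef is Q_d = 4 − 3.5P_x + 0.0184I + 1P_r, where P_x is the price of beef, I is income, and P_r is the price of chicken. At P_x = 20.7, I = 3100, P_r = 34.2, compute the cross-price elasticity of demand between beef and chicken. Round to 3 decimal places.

First evaluate Q_d: 4 − 3.5(20.7) + 0.0184(3100) + 1(34.2) = 4 − 72.45 + 57.04 + 34.2 = 22.79.
∂Q_d/∂P_r = +1, so E_xy = 1·(34.2/22.79) ≈ 1.501.
E_xy > 0: the goods are substitutes.

1.501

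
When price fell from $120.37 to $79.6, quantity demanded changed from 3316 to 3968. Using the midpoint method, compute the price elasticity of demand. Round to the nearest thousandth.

-0.439

%ΔQ = (3968 − 3316)/[(3316 + 3968)/2] = 652/3642 ≈ 0.1790.
%Δp = (79.6 − 120.37)/[(120.37 + 79.6)/2] = -40.77/99.985 ≈ -0.4078.
Arc elasticity E = %ΔQ/%Δp ≈ 0.1790/-0.4078 ≈ -0.439.
|E| < 1: demand is inelastic over this range.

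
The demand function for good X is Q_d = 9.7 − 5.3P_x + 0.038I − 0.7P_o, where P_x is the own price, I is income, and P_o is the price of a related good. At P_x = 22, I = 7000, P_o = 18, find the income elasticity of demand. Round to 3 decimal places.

1.816

Substituting, Q_d = 9.7 − 5.3(22) + 0.038(7000) − 0.7(18) = 9.7 − 116.6 + 266 − 12.6 = 146.5.
∂Q_d/∂I = +0.038, so E_I = 0.038·(7000/146.5) ≈ 1.816.
E_I > 1: normal good (luxury).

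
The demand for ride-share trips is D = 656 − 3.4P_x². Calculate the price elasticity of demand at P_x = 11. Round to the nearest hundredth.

At P_x = 11, D = 244.6.
dD/dP_x = −2·3.4·P_x = −74.8.
Point elasticity E = (dD/dP_x)·(P_x/D) = -74.8 × 11/244.6 ≈ -3.36.
|E| > 1, so demand is elastic at this price.

-3.36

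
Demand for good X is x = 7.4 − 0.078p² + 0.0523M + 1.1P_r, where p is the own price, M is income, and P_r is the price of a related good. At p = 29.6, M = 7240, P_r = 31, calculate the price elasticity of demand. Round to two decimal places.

x = 7.4 − 0.078(29.6)² + 0.0523(7240) + 1.1(31) = 7.4 − 68.3405 + 378.652 + 34.1 = 351.8115.
∂x/∂p = −2·0.078·p = -4.6176, so E_p = -4.6176·(29.6/351.8115) ≈ -0.39.
|E_p| < 1: demand is inelastic.

-0.39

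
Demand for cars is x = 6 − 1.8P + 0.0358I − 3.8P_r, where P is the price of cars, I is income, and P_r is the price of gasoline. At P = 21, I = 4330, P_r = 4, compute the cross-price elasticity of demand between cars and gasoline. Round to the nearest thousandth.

-0.141

Evaluating quantity at (P, I, P_r) gives x = 6 − 1.8(21) + 0.0358(4330) − 3.8(4) = 6 − 37.8 + 155.014 − 15.2 = 108.014.
∂x/∂P_r = −3.8, so E_xy = -3.8·(4/108.014) ≈ -0.141.
E_xy < 0: the goods are complements.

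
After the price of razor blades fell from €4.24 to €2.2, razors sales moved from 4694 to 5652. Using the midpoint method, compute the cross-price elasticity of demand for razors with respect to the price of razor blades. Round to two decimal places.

%ΔQ_x = (5652 − 4694)/[(4694+5652)/2] = 958/5173 ≈ 0.1852.
%ΔP_y = (2.2 − 4.24)/[(4.24+2.2)/2] ≈ -0.6335.
E_xy = 0.1852/-0.6335 ≈ -0.29.
E_xy < 0, so razors and razor blades are complements.

-0.29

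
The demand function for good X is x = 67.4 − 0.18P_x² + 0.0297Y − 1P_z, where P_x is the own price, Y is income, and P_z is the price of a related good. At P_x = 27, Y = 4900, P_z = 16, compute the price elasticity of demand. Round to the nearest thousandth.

Evaluating quantity at (P_x, Y, P_z) gives x = 67.4 − 0.18(27)² + 0.0297(4900) − 1(16) = 67.4 − 131.22 + 145.53 − 16 = 65.71.
∂x/∂P_x = −2·0.18·P_x = -9.72, so E_p = -9.72·(27/65.71) ≈ -3.994.
|E_p| > 1: demand is elastic.

-3.994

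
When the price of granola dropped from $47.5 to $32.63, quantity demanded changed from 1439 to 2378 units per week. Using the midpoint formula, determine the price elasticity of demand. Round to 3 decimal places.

%ΔQ = (2378 − 1439)/[(1439 + 2378)/2] = 939/1908.5 ≈ 0.4920.
%ΔP = (32.63 − 47.5)/[(47.5 + 32.63)/2] = -14.87/40.065 ≈ -0.3711.
Arc elasticity E = %ΔQ/%ΔP ≈ 0.4920/-0.3711 ≈ -1.326.
|E| > 1: demand is elastic over this range.

-1.326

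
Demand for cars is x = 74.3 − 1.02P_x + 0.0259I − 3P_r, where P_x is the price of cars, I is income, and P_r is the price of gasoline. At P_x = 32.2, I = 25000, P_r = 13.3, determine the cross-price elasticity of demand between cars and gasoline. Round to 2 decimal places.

Substituting, x = 74.3 − 1.02(32.2) + 0.0259(25000) − 3(13.3) = 74.3 − 32.844 + 647.5 − 39.9 = 649.056.
∂x/∂P_r = −3, so E_xy = -3·(13.3/649.056) ≈ -0.06.
E_xy < 0: the goods are complements.

-0.06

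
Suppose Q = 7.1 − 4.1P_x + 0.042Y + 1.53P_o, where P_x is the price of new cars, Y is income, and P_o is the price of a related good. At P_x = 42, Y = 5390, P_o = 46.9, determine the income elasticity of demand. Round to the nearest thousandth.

1.702

Q = 7.1 − 4.1(42) + 0.042(5390) + 1.53(46.9) = 7.1 − 172.2 + 226.38 + 71.757 = 133.037.
∂Q/∂Y = +0.042, so E_I = 0.042·(5390/133.037) ≈ 1.702.
E_I > 1: normal good (luxury).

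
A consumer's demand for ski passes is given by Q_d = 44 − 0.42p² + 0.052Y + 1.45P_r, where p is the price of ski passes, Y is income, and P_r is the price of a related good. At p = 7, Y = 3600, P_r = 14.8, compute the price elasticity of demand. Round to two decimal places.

-0.18

Q_d = 44 − 0.42(7)² + 0.052(3600) + 1.45(14.8) = 44 − 20.58 + 187.2 + 21.46 = 232.08.
∂Q_d/∂p = −2·0.42·p = -5.88, so E_p = -5.88·(7/232.08) ≈ -0.18.
|E_p| < 1: demand is inelastic.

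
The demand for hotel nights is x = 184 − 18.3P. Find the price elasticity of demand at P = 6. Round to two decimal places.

At P = 6, x = 74.2.
dx/dP = −18.3.
Point elasticity E = (dx/dP)·(P/x) = -18.3 × 6/74.2 ≈ -1.48.
|E| > 1, so demand is elastic at this price.

-1.48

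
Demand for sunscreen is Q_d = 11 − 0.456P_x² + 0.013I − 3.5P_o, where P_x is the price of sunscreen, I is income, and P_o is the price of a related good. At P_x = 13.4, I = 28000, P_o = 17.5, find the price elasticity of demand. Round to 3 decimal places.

Evaluating quantity at (P_x, I, P_o) gives Q_d = 11 − 0.456(13.4)² + 0.013(28000) − 3.5(17.5) = 11 − 81.8794 + 364 − 61.25 = 231.8706.
∂Q_d/∂P_x = −2·0.456·P_x = -12.2208, so E_p = -12.2208·(13.4/231.8706) ≈ -0.706.
|E_p| < 1: demand is inelastic.

-0.706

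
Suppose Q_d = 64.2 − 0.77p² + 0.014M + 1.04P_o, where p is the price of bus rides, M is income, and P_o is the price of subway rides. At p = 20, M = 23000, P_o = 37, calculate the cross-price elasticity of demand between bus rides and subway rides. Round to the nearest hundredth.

Evaluating quantity at (p, M, P_o) gives Q_d = 64.2 − 0.77(20)² + 0.014(23000) + 1.04(37) = 64.2 − 308 + 322 + 38.48 = 116.68.
∂Q_d/∂P_o = +1.04, so E_xy = 1.04·(37/116.68) ≈ 0.33.
E_xy > 0: the goods are substitutes.

0.33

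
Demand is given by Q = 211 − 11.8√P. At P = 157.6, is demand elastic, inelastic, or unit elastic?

elastic

At P = 157.6, Q = 62.8642.
dQ/dP = −11.8/(2√P) = −11.8/(2·12.5539).
Point elasticity E = (dQ/dP)·(P/Q) = -0.47 × 157.6/62.8642 ≈ -1.178.
|E| ≈ 1.178 > 1, so demand is elastic.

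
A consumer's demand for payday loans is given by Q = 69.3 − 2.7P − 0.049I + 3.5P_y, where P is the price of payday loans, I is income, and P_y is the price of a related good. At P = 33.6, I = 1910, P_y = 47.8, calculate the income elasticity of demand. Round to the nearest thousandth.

-1.790

At the given point, Q = 69.3 − 2.7(33.6) − 0.049(1910) + 3.5(47.8) = 69.3 − 90.72 − 93.59 + 167.3 = 52.29.
∂Q/∂I = −0.049, so E_I = -0.049·(1910/52.29) ≈ -1.790.
E_I < 0: inferior good.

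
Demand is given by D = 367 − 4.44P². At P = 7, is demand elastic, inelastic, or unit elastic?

elastic

At P = 7, D = 149.44.
dD/dP = −2·4.44·P = −62.16.
Point elasticity E = (dD/dP)·(P/D) = -62.16 × 7/149.44 ≈ -2.912.
|E| ≈ 2.912 > 1, so demand is elastic.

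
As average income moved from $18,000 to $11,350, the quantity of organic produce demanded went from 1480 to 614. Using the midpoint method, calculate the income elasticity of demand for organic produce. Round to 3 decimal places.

%ΔQ = (614 − 1480)/[(1480+614)/2] = -866/1047 ≈ -0.8271.
%ΔY = (11,350 − 18,000)/[(18,000+11,350)/2] = -6650/14675 ≈ -0.4532.
E_I = %ΔQ/%ΔY ≈ 1.825.
E_I > 1: normal good (luxury).

1.825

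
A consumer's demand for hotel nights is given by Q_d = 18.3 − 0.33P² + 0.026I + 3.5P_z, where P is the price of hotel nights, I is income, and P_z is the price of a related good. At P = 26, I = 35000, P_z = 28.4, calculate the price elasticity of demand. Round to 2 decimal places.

-0.55

First evaluate Q_d: 18.3 − 0.33(26)² + 0.026(35000) + 3.5(28.4) = 18.3 − 223.08 + 910 + 99.4 = 804.62.
∂Q_d/∂P = −2·0.33·P = -17.16, so E_p = -17.16·(26/804.62) ≈ -0.55.
|E_p| < 1: demand is inelastic.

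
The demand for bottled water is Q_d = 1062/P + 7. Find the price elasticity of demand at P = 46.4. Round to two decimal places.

-0.77

At P = 46.4, Q_d = 29.8879.
dQ_d/dP = −1062/P² = −0.4933.
Point elasticity E = (dQ_d/dP)·(P/Q_d) = -0.4933 × 46.4/29.8879 ≈ -0.77.
|E| < 1, so demand is inelastic at this price.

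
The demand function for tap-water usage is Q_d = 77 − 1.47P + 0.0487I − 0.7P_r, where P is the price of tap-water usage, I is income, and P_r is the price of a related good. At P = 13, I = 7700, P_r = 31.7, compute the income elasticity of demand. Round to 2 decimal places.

0.91

Q_d = 77 − 1.47(13) + 0.0487(7700) − 0.7(31.7) = 77 − 19.11 + 374.99 − 22.19 = 410.69.
∂Q_d/∂I = +0.0487, so E_I = 0.0487·(7700/410.69) ≈ 0.91.
E_I ∈ (0,1): normal good (necessity).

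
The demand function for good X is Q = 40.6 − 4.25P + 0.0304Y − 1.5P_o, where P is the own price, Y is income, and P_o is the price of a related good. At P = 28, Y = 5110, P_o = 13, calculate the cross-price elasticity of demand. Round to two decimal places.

At the given point, Q = 40.6 − 4.25(28) + 0.0304(5110) − 1.5(13) = 40.6 − 119 + 155.344 − 19.5 = 57.444.
∂Q/∂P_o = −1.5, so E_xy = -1.5·(13/57.444) ≈ -0.34.
E_xy < 0: the goods are complements.

-0.34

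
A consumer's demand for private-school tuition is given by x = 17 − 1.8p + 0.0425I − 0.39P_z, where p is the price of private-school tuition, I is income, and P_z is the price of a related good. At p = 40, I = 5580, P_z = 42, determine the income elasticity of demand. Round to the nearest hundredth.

1.43

x = 17 − 1.8(40) + 0.0425(5580) − 0.39(42) = 17 − 72 + 237.15 − 16.38 = 165.77.
∂x/∂I = +0.0425, so E_I = 0.0425·(5580/165.77) ≈ 1.43.
E_I > 1: normal good (luxury).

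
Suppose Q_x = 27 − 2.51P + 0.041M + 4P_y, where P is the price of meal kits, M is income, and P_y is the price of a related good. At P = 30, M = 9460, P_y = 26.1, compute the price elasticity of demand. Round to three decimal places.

-0.170

First evaluate Q_x: 27 − 2.51(30) + 0.041(9460) + 4(26.1) = 27 − 75.3 + 387.86 + 104.4 = 443.96.
∂Q_x/∂P = −2.51, so E_p = (−2.51)·(30/443.96) ≈ -0.170.
|E_p| < 1: demand is inelastic.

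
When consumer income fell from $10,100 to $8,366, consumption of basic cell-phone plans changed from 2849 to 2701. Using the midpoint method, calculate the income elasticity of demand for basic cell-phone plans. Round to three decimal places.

%ΔQ = (2701 − 2849)/[(2849+2701)/2] = -148/2775 ≈ -0.0533.
%ΔY = (8,366 − 10,100)/[(10,100+8,366)/2] = -1734/9233 ≈ -0.1878.
E_I = %ΔQ/%ΔY ≈ 0.284.
E_I ∈ (0,1): normal good (necessity).

0.284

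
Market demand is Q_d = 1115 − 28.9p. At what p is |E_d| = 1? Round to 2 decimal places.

For linear demand Q_d = a − bp, E = −bp/(a − bp). |E| = 1 ⇒ bp = a − bp ⇒ p = a/(2b).
p = 1115/(2·28.9) ≈ 19.29.

19.29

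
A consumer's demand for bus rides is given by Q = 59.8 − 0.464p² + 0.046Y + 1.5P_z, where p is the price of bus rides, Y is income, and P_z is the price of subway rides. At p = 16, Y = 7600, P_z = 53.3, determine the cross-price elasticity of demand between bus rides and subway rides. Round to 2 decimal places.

At the given point, Q = 59.8 − 0.464(16)² + 0.046(7600) + 1.5(53.3) = 59.8 − 118.784 + 349.6 + 79.95 = 370.566.
∂Q/∂P_z = +1.5, so E_xy = 1.5·(53.3/370.566) ≈ 0.22.
E_xy > 0: the goods are substitutes.

0.22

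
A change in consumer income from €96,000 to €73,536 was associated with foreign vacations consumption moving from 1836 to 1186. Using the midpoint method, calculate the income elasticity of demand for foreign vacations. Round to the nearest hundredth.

1.62

%ΔQ = (1186 − 1836)/[(1836+1186)/2] = -650/1511 ≈ -0.4302.
%ΔY = (73,536 − 96,000)/[(96,000+73,536)/2] = -22464/84768 ≈ -0.2650.
E_I = %ΔQ/%ΔY ≈ 1.62.
E_I > 1: normal good (luxury).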